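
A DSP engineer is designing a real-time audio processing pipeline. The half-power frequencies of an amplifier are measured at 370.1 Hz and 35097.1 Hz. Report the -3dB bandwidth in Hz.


Bandwidth is the difference of -3dB frequencies:
BW = f_high - f_low
   = 35097.1 - 370.1
   = 34727.0 Hz

34727.0 Hz


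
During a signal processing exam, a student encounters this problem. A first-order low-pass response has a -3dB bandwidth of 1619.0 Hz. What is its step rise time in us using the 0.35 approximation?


Rise time from bandwidth relationship:
tr = 0.35 / BW
   = 0.35 / 1619.0
   = 0.0002161828289 s
   = 216.1828 us

216.1828 us


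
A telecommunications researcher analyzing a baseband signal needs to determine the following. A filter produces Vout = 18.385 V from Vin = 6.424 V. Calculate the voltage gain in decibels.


Voltage gain in dB:
G = 20 * log10(Vout / Vin)
  = 20 * log10(18.385 / 6.424)
  = 20 * log10(2.861924)
  = 20 * 0.456658
  = 9.13 dB

9.13 dB


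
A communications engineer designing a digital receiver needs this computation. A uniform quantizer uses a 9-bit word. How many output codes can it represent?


Number of quantization levels = 2^N
= 2^9
= 512

512


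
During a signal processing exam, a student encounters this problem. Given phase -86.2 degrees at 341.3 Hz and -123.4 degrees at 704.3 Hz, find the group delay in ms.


Group delay from phase difference:
tau = -d(phi)/d(omega)
d(phi) = -37.2 deg = -0.649262 rad
d(omega) = 2*pi*(704.3 - 341.3) = 2280.7963 rad/s
tau = -(-0.649262) / 2280.7963
    = 0.2847 ms

0.2847 ms


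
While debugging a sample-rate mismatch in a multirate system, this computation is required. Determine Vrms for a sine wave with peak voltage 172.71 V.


RMS voltage for a sinusoidal waveform:
V_rms = V_peak / sqrt(2)
      = 172.71 / 1.414214
      = 122.124 V

122.124 V


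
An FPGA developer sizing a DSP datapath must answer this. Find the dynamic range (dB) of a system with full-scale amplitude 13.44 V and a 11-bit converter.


Dynamic range from full-scale to LSB:
V_min = V_max / 2^bits = 13.44 / 2^11
DR = 20 * log10(V_max / V_min)
   = 20 * log10(2^11)
   = 20 * 11 * log10(2)
   = 66.23 dB

66.23 dB


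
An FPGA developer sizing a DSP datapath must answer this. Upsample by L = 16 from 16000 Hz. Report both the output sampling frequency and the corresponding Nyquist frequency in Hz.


Step 1 — output sample rate after interpolation by L:
fs_out = L * fs_in = 16 * 16000 = 256000 Hz

Step 2 — Nyquist frequency of the output stream:
f_Nyq = fs_out / 2 = 256000 / 2 = 128000.0 Hz

fs_out = 256000 Hz; f_Nyquist = 128000.0 Hz


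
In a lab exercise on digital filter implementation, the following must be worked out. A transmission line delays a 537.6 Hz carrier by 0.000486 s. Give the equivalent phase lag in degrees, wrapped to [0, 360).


Phase shift from frequency and time delay:
phi = 360 * f * t_delay
    = 360 * 537.6 * 0.000486
    = 94.06 degrees
    mod 360 = 94.06 degrees

94.06 degrees


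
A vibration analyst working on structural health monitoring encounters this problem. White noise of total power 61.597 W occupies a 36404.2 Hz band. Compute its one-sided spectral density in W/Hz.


Power spectral density:
PSD = P / BW
    = 61.597 / 36404.2
    = 0.00169203 W/Hz

0.00169203 W/Hz


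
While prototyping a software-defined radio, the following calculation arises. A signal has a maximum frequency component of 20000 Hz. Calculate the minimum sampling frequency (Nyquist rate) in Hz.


The Nyquist rate is twice the maximum frequency component.
fs_min = 2 * fmax
      = 2 * 20000
      = 40000 Hz

40000


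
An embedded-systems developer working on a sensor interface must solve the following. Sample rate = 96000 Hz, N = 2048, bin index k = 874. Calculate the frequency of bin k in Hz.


Frequency of DFT bin k:
f_k = k * fs / N
    = 874 * 96000 / 2048
    = 83904000 / 2048
    = 40968.75 Hz

40968.75 Hz


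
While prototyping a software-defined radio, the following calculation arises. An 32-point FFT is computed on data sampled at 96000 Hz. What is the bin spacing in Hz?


DFT frequency resolution:
df = fs / N
   = 96000 / 32
   = 3000.0 Hz

3000.0 Hz


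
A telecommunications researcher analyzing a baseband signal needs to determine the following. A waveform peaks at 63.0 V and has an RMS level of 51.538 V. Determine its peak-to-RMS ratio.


Crest factor is the ratio of peak to RMS:
CF = V_peak / V_rms
   = 63.0 / 51.538
   = 1.2224

1.2224


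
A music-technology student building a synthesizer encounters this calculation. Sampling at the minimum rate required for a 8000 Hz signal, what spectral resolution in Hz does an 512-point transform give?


Step 1 — Nyquist sampling rate:
fs = 2 * fmax = 2 * 8000 = 16000 Hz

Step 2 — DFT bin spacing:
df = fs / N = 16000 / 512 = 31.25 Hz

31.25 Hz


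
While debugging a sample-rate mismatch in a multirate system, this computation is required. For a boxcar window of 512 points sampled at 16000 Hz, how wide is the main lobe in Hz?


Main lobe width for a rectangular window:
Width = 2 * fs / N
      = 2 * 16000 / 512
      = 32000 / 512
      = 62.5 Hz

62.5 Hz


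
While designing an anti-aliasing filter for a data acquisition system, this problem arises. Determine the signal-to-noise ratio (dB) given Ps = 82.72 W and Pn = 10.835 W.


SNR in decibels:
SNR = 10 * log10(Ps / Pn)
    = 10 * log10(82.72 / 10.835)
    = 10 * log10(7.6345)
    = 10 * 0.8828
    = 8.83 dB

8.83 dB


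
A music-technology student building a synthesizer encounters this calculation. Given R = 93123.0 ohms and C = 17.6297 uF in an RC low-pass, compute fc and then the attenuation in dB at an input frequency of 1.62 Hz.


Step 1 — cutoff frequency:
fc = 1 / (2*pi*R*C)
C = 17.6297 uF = 1.76297e-05 F
fc = 1 / (2*pi*93123.0*1.76297e-05)
   = 0.0969434 Hz

Step 2 — magnitude at f = 1.62 Hz:
|H(f)| = 1 / sqrt(1 + (f/fc)^2)
f/fc = 1.62 / 0.0969434 = 16.710782
|H| = 1 / sqrt(1 + 279.250235) = 0.0597347
|H|_dB = 20*log10(0.0597347) = -24.48 dB

fc = 0.0969434 Hz; |H(1.62 Hz)| = -24.48 dB


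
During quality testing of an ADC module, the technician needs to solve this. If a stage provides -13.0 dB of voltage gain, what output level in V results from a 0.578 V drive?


Output voltage from dB gain:
V_out = V_in * 10^(gain_dB / 20)
      = 0.578 * 10^(-13.0 / 20)
      = 0.578 * 0.223872
      = 0.1294 V

0.1294 V


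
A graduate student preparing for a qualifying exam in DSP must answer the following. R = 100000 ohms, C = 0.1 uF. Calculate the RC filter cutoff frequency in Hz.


Cutoff frequency of a first-order RC filter:
fc = 1 / (2 * pi * R * C)
C = 0.1 uF = 1e-07 F
fc = 1 / (2 * pi * 100000 * 1e-07)
   = 1 / 0.062831853071796
   = 15.915494 Hz

15.915494 Hz


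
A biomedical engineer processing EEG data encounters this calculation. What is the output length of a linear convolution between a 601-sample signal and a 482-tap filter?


Linear convolution output length:
L = N + M - 1
  = 601 + 482 - 1
  = 1082 samples

1082


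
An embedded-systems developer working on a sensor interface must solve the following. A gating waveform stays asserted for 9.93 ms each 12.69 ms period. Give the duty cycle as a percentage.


Duty cycle as a percentage:
DC = (t_on / T) * 100
   = (9.93 / 12.69) * 100
   = 0.782506 * 100
   = 78.25 %

78.25 %


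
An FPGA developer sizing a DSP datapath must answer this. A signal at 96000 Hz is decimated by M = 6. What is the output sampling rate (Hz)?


Decimation reduces the sample rate:
fs_out = fs_in / M
       = 96000 / 6
       = 16000.0 Hz

16000.0 Hz


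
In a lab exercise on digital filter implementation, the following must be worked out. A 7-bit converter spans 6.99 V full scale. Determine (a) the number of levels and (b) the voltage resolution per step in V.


Step 1 — number of quantization levels:
L = 2^N = 2^7 = 128

Step 2 — LSB step size:
delta = Vfs / L
      = 6.99 / 128
      = 0.05460938 V

Levels = 128; step size = 0.05460938 V


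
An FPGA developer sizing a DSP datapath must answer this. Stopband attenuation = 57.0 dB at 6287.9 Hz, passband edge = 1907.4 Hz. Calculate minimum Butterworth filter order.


Butterworth filter order formula:
n = log10(10^(A/10) - 1) / (2 * log10(f_stop/f_pass))
10^(57.0/10) - 1 = 501186.2336
f_stop/f_pass = 6287.9 / 1907.4 = 3.2966
n = 5.5013 -> ceil = 6

6


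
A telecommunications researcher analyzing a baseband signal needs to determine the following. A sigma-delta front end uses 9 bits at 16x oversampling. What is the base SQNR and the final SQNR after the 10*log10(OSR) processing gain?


Step 1 — baseline SQNR at Nyquist:
SQNR_base = 6.02*N + 1.76
          = 6.02*9 + 1.76
          = 55.94 dB

Step 2 — oversampling processing gain:
G = 10*log10(OSR) = 10*log10(16) = 12.04 dB

Step 3 — total:
SQNR_total = 55.94 + 12.04 = 67.98 dB

Base SQNR = 55.94 dB; oversampled SQNR = 67.98 dB


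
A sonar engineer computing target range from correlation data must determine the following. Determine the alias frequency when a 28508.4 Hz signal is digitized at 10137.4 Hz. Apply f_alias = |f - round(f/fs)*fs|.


Compute the nearest integer multiple of fs to the signal:
n = round(28508.4 / 10137.4) = 3
f_alias = |28508.4 - 3 * 10137.4|
        = |28508.4 - 30412.2|
        = 1903.8 Hz

1903.8


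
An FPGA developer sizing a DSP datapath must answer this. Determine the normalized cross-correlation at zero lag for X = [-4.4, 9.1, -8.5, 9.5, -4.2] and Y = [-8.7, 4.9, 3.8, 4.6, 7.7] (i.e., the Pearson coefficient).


Pearson correlation coefficient (population):
r = cov(X,Y) / (std(X) * std(Y))
Mean X = 0.3, Mean Y = 2.46
Cov(X,Y) = 11.648
Std(X) = 7.508129, Std(Y) = 5.732922
r = 0.2706

0.2706


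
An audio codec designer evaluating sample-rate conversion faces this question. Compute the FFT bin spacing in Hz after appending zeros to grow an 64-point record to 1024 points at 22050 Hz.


Frequency resolution after zero-padding:
N_padded = 64 * 16 = 1024
df = fs / N_padded
   = 22050 / 1024
   = 21.5332 Hz

21.5332 Hz


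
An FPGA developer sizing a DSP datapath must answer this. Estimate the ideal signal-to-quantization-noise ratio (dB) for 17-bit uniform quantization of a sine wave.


Theoretical SNR for a full-scale sinusoid:
SNR = 6.02 * N + 1.76
    = 6.02 * 17 + 1.76
    = 102.34 + 1.76
    = 104.1 dB

104.1 dB


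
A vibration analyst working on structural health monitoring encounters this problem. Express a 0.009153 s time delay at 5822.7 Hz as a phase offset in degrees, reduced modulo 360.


Phase shift from frequency and time delay:
phi = 360 * f * t_delay
    = 360 * 5822.7 * 0.009153
    = 19186.26 degrees
    mod 360 = 106.26 degrees

106.26 degrees


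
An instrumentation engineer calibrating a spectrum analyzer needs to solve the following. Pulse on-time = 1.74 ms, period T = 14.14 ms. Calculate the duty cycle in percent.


Duty cycle as a percentage:
DC = (t_on / T) * 100
   = (1.74 / 14.14) * 100
   = 0.123055 * 100
   = 12.31 %

12.31 %


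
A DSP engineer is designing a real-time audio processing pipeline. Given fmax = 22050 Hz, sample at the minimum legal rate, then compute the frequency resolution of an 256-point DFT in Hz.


Step 1 — Nyquist sampling rate:
fs = 2 * fmax = 2 * 22050 = 44100 Hz

Step 2 — DFT bin spacing:
df = fs / N = 44100 / 256 = 172.2656 Hz

172.2656 Hz


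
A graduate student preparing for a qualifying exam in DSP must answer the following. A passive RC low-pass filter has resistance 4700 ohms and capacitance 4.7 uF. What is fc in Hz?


Cutoff frequency of a first-order RC filter:
fc = 1 / (2 * pi * R * C)
C = 4.7 uF = 4.7e-06 F
fc = 1 / (2 * pi * 4700 * 4.7e-06)
   = 1 / 0.1387955634356
   = 7.204841 Hz

7.204841 Hz


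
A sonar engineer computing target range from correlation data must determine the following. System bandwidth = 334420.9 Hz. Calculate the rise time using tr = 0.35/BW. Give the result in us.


Rise time from bandwidth relationship:
tr = 0.35 / BW
   = 0.35 / 334420.9
   = 1.046585306e-06 s
   = 1.0466 us

1.0466 us


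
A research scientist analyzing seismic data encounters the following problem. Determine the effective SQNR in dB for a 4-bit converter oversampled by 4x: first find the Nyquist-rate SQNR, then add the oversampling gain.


Step 1 — baseline SQNR at Nyquist:
SQNR_base = 6.02*N + 1.76
          = 6.02*4 + 1.76
          = 25.84 dB

Step 2 — oversampling processing gain:
G = 10*log10(OSR) = 10*log10(4) = 6.02 dB

Step 3 — total:
SQNR_total = 25.84 + 6.02 = 31.86 dB

Base SQNR = 25.84 dB; oversampled SQNR = 31.86 dB


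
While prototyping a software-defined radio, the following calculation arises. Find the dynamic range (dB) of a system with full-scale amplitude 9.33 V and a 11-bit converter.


Dynamic range from full-scale to LSB:
V_min = V_max / 2^bits = 9.33 / 2^11
DR = 20 * log10(V_max / V_min)
   = 20 * log10(2^11)
   = 20 * 11 * log10(2)
   = 66.23 dB

66.23 dB


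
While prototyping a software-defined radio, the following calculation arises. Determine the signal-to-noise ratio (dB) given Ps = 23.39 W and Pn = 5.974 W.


SNR in decibels:
SNR = 10 * log10(Ps / Pn)
    = 10 * log10(23.39 / 5.974)
    = 10 * log10(3.9153)
    = 10 * 0.5928
    = 5.93 dB

5.93 dB


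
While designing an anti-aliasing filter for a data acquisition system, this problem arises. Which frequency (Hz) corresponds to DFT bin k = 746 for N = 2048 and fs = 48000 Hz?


Frequency of DFT bin k:
f_k = k * fs / N
    = 746 * 48000 / 2048
    = 35808000 / 2048
    = 17484.375 Hz

17484.375 Hz


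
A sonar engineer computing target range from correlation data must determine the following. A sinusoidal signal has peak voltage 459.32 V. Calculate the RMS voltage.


RMS voltage for a sinusoidal waveform:
V_rms = V_peak / sqrt(2)
      = 459.32 / 1.414214
      = 324.788 V

324.788 V


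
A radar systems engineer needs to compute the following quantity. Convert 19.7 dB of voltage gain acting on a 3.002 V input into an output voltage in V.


Output voltage from dB gain:
V_out = V_in * 10^(gain_dB / 20)
      = 3.002 * 10^(19.7 / 20)
      = 3.002 * 9.660509
      = 29.0008 V

29.0008 V


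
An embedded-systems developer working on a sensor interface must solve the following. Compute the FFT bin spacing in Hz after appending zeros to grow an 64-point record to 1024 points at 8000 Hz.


Frequency resolution after zero-padding:
N_padded = 64 * 16 = 1024
df = fs / N_padded
   = 8000 / 1024
   = 7.8125 Hz

7.8125 Hz


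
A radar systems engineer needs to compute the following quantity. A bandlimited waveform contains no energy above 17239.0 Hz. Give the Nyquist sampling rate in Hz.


The Nyquist rate is twice the maximum frequency component.
fs_min = 2 * fmax
      = 2 * 17239.0
      = 34478.0 Hz

34478.0


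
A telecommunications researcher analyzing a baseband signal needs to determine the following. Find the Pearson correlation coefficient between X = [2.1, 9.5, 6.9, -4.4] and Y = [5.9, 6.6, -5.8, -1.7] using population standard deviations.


Pearson correlation coefficient (population):
r = cov(X,Y) / (std(X) * std(Y))
Mean X = 3.525, Mean Y = 1.25
Cov(X,Y) = 6.23125
Std(X) = 5.28979, Std(Y) = 5.211766
r = 0.226

0.226


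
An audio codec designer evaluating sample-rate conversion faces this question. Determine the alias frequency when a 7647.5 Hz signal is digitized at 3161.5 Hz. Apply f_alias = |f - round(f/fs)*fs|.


Compute the nearest integer multiple of fs to the signal:
n = round(7647.5 / 3161.5) = 2
f_alias = |7647.5 - 2 * 3161.5|
        = |7647.5 - 6323.0|
        = 1324.5 Hz

1324.5


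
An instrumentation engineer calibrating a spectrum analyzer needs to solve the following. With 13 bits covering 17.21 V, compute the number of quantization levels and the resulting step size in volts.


Step 1 — number of quantization levels:
L = 2^N = 2^13 = 8192

Step 2 — LSB step size:
delta = Vfs / L
      = 17.21 / 8192
      = 0.00210083 V

Levels = 8192; step size = 0.00210083 V


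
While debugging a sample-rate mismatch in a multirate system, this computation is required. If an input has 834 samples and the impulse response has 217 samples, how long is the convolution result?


Linear convolution output length:
L = N + M - 1
  = 834 + 217 - 1
  = 1050 samples

1050


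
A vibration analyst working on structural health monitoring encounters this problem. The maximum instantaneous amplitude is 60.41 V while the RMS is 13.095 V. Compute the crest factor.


Crest factor is the ratio of peak to RMS:
CF = V_peak / V_rms
   = 60.41 / 13.095
   = 4.6132

4.6132


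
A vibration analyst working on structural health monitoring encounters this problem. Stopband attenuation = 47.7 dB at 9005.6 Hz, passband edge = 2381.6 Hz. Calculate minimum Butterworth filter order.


Butterworth filter order formula:
n = log10(10^(A/10) - 1) / (2 * log10(f_stop/f_pass))
10^(47.7/10) - 1 = 58883.3655
f_stop/f_pass = 9005.6 / 2381.6 = 3.7813
n = 4.1288 -> ceil = 5

5


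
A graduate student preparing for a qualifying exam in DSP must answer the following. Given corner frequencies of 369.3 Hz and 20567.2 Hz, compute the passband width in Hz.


Bandwidth is the difference of -3dB frequencies:
BW = f_high - f_low
   = 20567.2 - 369.3
   = 20197.9 Hz

20197.9 Hz


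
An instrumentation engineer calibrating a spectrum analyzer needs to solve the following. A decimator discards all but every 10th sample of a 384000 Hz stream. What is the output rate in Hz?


Decimation reduces the sample rate:
fs_out = fs_in / M
       = 384000 / 10
       = 38400.0 Hz

38400.0 Hz


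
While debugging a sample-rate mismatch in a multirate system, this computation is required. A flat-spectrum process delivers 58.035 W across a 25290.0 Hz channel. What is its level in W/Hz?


Power spectral density:
PSD = P / BW
    = 58.035 / 25290.0
    = 0.00229478 W/Hz

0.00229478 W/Hz


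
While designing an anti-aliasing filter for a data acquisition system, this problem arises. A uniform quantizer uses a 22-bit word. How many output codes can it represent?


Number of quantization levels = 2^N
= 2^22
= 4194304

4194304


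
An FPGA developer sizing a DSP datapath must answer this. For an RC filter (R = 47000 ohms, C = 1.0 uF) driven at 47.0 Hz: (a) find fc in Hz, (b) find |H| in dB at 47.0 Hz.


Step 1 — cutoff frequency:
fc = 1 / (2*pi*R*C)
C = 1.0 uF = 1e-06 F
fc = 1 / (2*pi*47000*1e-06)
   = 3.38628 Hz

Step 2 — magnitude at f = 47.0 Hz:
|H(f)| = 1 / sqrt(1 + (f/fc)^2)
f/fc = 47.0 / 3.38628 = 13.879537
|H| = 1 / sqrt(1 + 192.641547) = 0.0718622
|H|_dB = 20*log10(0.0718622) = -22.87 dB

fc = 3.38628 Hz; |H(47.0 Hz)| = -22.87 dB


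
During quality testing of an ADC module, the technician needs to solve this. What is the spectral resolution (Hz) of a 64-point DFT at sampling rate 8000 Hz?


DFT frequency resolution:
df = fs / N
   = 8000 / 64
   = 125.0 Hz

125.0 Hz


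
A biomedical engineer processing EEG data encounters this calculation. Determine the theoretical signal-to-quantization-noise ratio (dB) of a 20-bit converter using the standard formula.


Theoretical SNR for a full-scale sinusoid:
SNR = 6.02 * N + 1.76
    = 6.02 * 20 + 1.76
    = 120.4 + 1.76
    = 122.16 dB

122.16 dB


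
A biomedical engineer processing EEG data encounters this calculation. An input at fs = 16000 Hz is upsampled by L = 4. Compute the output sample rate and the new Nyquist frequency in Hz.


Step 1 — output sample rate after interpolation by L:
fs_out = L * fs_in = 4 * 16000 = 64000 Hz

Step 2 — Nyquist frequency of the output stream:
f_Nyq = fs_out / 2 = 64000 / 2 = 32000.0 Hz

fs_out = 64000 Hz; f_Nyquist = 32000.0 Hz


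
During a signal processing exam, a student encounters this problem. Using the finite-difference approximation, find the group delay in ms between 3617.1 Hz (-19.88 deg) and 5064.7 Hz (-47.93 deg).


Group delay from phase difference:
tau = -d(phi)/d(omega)
d(phi) = -28.05 deg = -0.489565 rad
d(omega) = 2*pi*(5064.7 - 3617.1) = 9095.5391 rad/s
tau = -(-0.489565) / 9095.5391
    = 0.0538 ms

0.0538 ms


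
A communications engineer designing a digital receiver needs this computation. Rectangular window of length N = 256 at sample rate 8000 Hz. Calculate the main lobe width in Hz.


Main lobe width for a rectangular window:
Width = 2 * fs / N
      = 2 * 8000 / 256
      = 16000 / 256
      = 62.5 Hz

62.5 Hz


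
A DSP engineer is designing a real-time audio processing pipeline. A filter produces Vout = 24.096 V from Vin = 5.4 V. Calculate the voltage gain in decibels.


Voltage gain in dB:
G = 20 * log10(Vout / Vin)
  = 20 * log10(24.096 / 5.4)
  = 20 * log10(4.462222)
  = 20 * 0.649551
  = 12.99 dB

12.99 dB


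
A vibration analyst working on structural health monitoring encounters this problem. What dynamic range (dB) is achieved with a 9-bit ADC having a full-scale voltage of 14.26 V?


Dynamic range from full-scale to LSB:
V_min = V_max / 2^bits = 14.26 / 2^9
DR = 20 * log10(V_max / V_min)
   = 20 * log10(2^9)
   = 20 * 9 * log10(2)
   = 54.19 dB

54.19 dB


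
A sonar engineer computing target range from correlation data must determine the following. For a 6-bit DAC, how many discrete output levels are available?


Number of quantization levels = 2^N
= 2^6
= 64

64


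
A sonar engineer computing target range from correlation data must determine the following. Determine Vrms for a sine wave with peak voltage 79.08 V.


RMS voltage for a sinusoidal waveform:
V_rms = V_peak / sqrt(2)
      = 79.08 / 1.414214
      = 55.918 V

55.918 V


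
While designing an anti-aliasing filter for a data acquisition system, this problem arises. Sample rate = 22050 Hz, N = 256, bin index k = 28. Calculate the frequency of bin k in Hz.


Frequency of DFT bin k:
f_k = k * fs / N
    = 28 * 22050 / 256
    = 617400 / 256
    = 2411.719 Hz

2411.719 Hz


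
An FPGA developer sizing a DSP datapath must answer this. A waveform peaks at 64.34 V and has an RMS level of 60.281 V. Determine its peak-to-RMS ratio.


Crest factor is the ratio of peak to RMS:
CF = V_peak / V_rms
   = 64.34 / 60.281
   = 1.0673

1.0673


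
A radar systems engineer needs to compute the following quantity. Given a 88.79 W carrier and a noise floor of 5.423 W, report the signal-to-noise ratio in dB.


SNR in decibels:
SNR = 10 * log10(Ps / Pn)
    = 10 * log10(88.79 / 5.423)
    = 10 * log10(16.3729)
    = 10 * 1.2141
    = 12.14 dB

12.14 dB


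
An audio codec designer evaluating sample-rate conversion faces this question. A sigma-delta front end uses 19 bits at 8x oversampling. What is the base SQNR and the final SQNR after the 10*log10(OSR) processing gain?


Step 1 — baseline SQNR at Nyquist:
SQNR_base = 6.02*N + 1.76
          = 6.02*19 + 1.76
          = 116.14 dB

Step 2 — oversampling processing gain:
G = 10*log10(OSR) = 10*log10(8) = 9.03 dB

Step 3 — total:
SQNR_total = 116.14 + 9.03 = 125.17 dB

Base SQNR = 116.14 dB; oversampled SQNR = 125.17 dB


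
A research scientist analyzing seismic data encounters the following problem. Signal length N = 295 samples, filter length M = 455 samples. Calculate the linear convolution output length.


Linear convolution output length:
L = N + M - 1
  = 295 + 455 - 1
  = 749 samples

749


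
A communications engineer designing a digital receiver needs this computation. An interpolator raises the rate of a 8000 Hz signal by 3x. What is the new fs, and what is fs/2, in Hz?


Step 1 — output sample rate after interpolation by L:
fs_out = L * fs_in = 3 * 8000 = 24000 Hz

Step 2 — Nyquist frequency of the output stream:
f_Nyq = fs_out / 2 = 24000 / 2 = 12000.0 Hz

fs_out = 24000 Hz; f_Nyquist = 12000.0 Hz


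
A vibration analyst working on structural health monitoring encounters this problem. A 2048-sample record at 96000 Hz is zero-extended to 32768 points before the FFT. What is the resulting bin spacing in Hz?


Frequency resolution after zero-padding:
N_padded = 2048 * 16 = 32768
df = fs / N_padded
   = 96000 / 32768
   = 2.9297 Hz

2.9297 Hz


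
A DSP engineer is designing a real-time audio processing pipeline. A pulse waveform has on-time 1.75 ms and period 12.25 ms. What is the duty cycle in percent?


Duty cycle as a percentage:
DC = (t_on / T) * 100
   = (1.75 / 12.25) * 100
   = 0.142857 * 100
   = 14.29 %

14.29 %


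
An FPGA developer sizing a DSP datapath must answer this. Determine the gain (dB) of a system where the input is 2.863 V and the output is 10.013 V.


Voltage gain in dB:
G = 20 * log10(Vout / Vin)
  = 20 * log10(10.013 / 2.863)
  = 20 * log10(3.49738)
  = 20 * 0.543743
  = 10.87 dB

10.87 dB


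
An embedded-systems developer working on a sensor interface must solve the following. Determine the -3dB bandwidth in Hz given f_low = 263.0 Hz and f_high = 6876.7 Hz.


Bandwidth is the difference of -3dB frequencies:
BW = f_high - f_low
   = 6876.7 - 263.0
   = 6613.7 Hz

6613.7 Hz


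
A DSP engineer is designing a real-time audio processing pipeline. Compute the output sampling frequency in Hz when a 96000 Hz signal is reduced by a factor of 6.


Decimation reduces the sample rate:
fs_out = fs_in / M
       = 96000 / 6
       = 16000.0 Hz

16000.0 Hz


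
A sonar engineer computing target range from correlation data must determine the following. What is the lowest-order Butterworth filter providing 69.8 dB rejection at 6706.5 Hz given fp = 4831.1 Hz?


Butterworth filter order formula:
n = log10(10^(A/10) - 1) / (2 * log10(f_stop/f_pass))
10^(69.8/10) - 1 = 9549924.8602
f_stop/f_pass = 6706.5 / 4831.1 = 1.3882
n = 24.4998 -> ceil = 25

25


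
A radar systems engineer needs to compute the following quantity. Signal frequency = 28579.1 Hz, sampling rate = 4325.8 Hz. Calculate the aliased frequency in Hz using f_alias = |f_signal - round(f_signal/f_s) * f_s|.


Compute the nearest integer multiple of fs to the signal:
n = round(28579.1 / 4325.8) = 7
f_alias = |28579.1 - 7 * 4325.8|
        = |28579.1 - 30280.6|
        = 1701.5 Hz

1701.5


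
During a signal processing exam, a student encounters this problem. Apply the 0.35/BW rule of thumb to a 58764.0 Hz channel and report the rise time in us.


Rise time from bandwidth relationship:
tr = 0.35 / BW
   = 0.35 / 58764.0
   = 5.9560275e-06 s
   = 5.956 us

5.956 us


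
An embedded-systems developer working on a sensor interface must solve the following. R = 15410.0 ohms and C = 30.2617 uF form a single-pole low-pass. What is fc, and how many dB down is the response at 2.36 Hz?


Step 1 — cutoff frequency:
fc = 1 / (2*pi*R*C)
C = 30.2617 uF = 3.02617e-05 F
fc = 1 / (2*pi*15410.0*3.02617e-05)
   = 0.34129 Hz

Step 2 — magnitude at f = 2.36 Hz:
|H(f)| = 1 / sqrt(1 + (f/fc)^2)
f/fc = 2.36 / 0.34129 = 6.91494
|H| = 1 / sqrt(1 + 47.816395) = 0.1431255
|H|_dB = 20*log10(0.1431255) = -16.89 dB

fc = 0.34129 Hz; |H(2.36 Hz)| = -16.89 dB


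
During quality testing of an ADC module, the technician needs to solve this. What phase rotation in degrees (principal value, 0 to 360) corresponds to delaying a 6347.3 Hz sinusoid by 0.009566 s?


Phase shift from frequency and time delay:
phi = 360 * f * t_delay
    = 360 * 6347.3 * 0.009566
    = 21858.58 degrees
    mod 360 = 258.58 degrees

258.58 degrees


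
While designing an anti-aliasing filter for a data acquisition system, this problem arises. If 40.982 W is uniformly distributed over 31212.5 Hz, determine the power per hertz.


Power spectral density:
PSD = P / BW
    = 40.982 / 31212.5
    = 0.001313 W/Hz

0.001313 W/Hz


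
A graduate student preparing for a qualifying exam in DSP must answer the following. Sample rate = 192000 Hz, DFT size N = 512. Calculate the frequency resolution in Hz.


DFT frequency resolution:
df = fs / N
   = 192000 / 512
   = 375.0 Hz

375.0 Hz


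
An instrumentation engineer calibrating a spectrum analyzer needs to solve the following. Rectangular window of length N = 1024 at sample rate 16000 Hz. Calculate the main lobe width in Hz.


Main lobe width for a rectangular window:
Width = 2 * fs / N
      = 2 * 16000 / 1024
      = 32000 / 1024
      = 31.25 Hz

31.25 Hz


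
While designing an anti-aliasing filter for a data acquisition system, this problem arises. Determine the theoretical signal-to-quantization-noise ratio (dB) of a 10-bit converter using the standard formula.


Theoretical SNR for a full-scale sinusoid:
SNR = 6.02 * N + 1.76
    = 6.02 * 10 + 1.76
    = 60.2 + 1.76
    = 61.96 dB

61.96 dB


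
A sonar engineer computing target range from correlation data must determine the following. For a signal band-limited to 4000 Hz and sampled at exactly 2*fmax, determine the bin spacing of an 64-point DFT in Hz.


Step 1 — Nyquist sampling rate:
fs = 2 * fmax = 2 * 4000 = 8000 Hz

Step 2 — DFT bin spacing:
df = fs / N = 8000 / 64 = 125.0 Hz

125.0 Hz


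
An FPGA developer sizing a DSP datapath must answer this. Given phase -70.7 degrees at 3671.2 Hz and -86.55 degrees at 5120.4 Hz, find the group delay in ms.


Group delay from phase difference:
tau = -d(phi)/d(omega)
d(phi) = -15.85 deg = -0.276635 rad
d(omega) = 2*pi*(5120.4 - 3671.2) = 9105.5921 rad/s
tau = -(-0.276635) / 9105.5921
    = 0.0304 ms

0.0304 ms


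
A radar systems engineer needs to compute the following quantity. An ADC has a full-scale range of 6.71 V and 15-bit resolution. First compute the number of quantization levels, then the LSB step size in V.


Step 1 — number of quantization levels:
L = 2^N = 2^15 = 32768

Step 2 — LSB step size:
delta = Vfs / L
      = 6.71 / 32768
      = 0.00020477 V

Levels = 32768; step size = 0.00020477 V


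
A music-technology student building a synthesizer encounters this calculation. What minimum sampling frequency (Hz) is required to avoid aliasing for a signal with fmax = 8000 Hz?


The Nyquist rate is twice the maximum frequency component.
fs_min = 2 * fmax
      = 2 * 8000
      = 16000 Hz

16000


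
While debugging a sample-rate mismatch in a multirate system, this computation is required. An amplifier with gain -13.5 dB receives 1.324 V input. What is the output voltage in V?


Output voltage from dB gain:
V_out = V_in * 10^(gain_dB / 20)
      = 1.324 * 10^(-13.5 / 20)
      = 1.324 * 0.211349
      = 0.2798 V

0.2798 V


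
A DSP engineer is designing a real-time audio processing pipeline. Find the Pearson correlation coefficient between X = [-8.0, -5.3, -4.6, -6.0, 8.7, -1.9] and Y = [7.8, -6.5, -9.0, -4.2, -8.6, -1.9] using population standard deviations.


Pearson correlation coefficient (population):
r = cov(X,Y) / (std(X) * std(Y))
Mean X = -2.85, Mean Y = -3.7333
Cov(X,Y) = -16.066667
Std(X) = 5.47441, Std(Y) = 5.710711
r = -0.5139

-0.5139


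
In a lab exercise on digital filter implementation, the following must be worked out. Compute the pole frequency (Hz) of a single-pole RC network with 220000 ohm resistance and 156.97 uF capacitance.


Cutoff frequency of a first-order RC filter:
fc = 1 / (2 * pi * R * C)
C = 156.97 uF = 0.00015697 F
fc = 1 / (2 * pi * 220000 * 0.00015697)
   = 1 / 216.97975148696
   = 0.004609 Hz

0.004609 Hz


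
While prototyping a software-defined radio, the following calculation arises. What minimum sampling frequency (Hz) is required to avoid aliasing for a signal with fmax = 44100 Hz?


The Nyquist rate is twice the maximum frequency component.
fs_min = 2 * fmax
      = 2 * 44100
      = 88200 Hz

88200


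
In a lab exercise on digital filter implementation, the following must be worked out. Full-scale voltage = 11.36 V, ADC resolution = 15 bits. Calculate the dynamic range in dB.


Dynamic range from full-scale to LSB:
V_min = V_max / 2^bits = 11.36 / 2^15
DR = 20 * log10(V_max / V_min)
   = 20 * log10(2^15)
   = 20 * 15 * log10(2)
   = 90.31 dB

90.31 dB


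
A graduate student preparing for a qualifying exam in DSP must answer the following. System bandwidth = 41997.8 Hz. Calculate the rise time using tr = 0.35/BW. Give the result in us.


Rise time from bandwidth relationship:
tr = 0.35 / BW
   = 0.35 / 41997.8
   = 8.333769864e-06 s
   = 8.3338 us

8.3338 us


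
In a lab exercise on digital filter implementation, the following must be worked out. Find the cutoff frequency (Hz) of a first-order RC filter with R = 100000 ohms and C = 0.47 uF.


Cutoff frequency of a first-order RC filter:
fc = 1 / (2 * pi * R * C)
C = 0.47 uF = 4.7e-07 F
fc = 1 / (2 * pi * 100000 * 4.7e-07)
   = 1 / 0.29530970943744
   = 3.386275 Hz

3.386275 Hz


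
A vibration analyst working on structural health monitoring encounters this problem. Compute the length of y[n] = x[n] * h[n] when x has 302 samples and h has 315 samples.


Linear convolution output length:
L = N + M - 1
  = 302 + 315 - 1
  = 616 samples

616


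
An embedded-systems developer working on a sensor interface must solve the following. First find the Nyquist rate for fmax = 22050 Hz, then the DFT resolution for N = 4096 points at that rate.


Step 1 — Nyquist sampling rate:
fs = 2 * fmax = 2 * 22050 = 44100 Hz

Step 2 — DFT bin spacing:
df = fs / N = 44100 / 4096 = 10.7666 Hz

10.7666 Hz


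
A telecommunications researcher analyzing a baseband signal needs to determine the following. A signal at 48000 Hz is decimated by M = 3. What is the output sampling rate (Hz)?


Decimation reduces the sample rate:
fs_out = fs_in / M
       = 48000 / 3
       = 16000.0 Hz

16000.0 Hz


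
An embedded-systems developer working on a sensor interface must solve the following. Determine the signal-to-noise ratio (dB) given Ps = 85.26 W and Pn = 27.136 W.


SNR in decibels:
SNR = 10 * log10(Ps / Pn)
    = 10 * log10(85.26 / 27.136)
    = 10 * log10(3.142)
    = 10 * 0.4972
    = 4.97 dB

4.97 dB


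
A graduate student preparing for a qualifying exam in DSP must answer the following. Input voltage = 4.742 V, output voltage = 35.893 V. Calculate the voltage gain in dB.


Voltage gain in dB:
G = 20 * log10(Vout / Vin)
  = 20 * log10(35.893 / 4.742)
  = 20 * log10(7.569169)
  = 20 * 0.879048
  = 17.58 dB

17.58 dB


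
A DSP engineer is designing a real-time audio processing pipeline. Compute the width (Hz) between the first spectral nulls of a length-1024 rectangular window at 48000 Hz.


Main lobe width for a rectangular window:
Width = 2 * fs / N
      = 2 * 48000 / 1024
      = 96000 / 1024
      = 93.75 Hz

93.75 Hz


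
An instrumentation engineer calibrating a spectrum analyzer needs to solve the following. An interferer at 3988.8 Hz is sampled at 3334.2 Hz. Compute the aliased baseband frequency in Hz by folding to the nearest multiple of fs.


Compute the nearest integer multiple of fs to the signal:
n = round(3988.8 / 3334.2) = 1
f_alias = |3988.8 - 1 * 3334.2|
        = |3988.8 - 3334.2|
        = 654.6 Hz

654.6


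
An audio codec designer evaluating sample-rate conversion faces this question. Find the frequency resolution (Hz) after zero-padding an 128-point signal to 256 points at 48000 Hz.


Frequency resolution after zero-padding:
N_padded = 128 * 2 = 256
df = fs / N_padded
   = 48000 / 256
   = 187.5 Hz

187.5 Hz


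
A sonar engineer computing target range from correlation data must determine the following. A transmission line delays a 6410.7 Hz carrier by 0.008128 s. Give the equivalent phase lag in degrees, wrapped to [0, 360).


Phase shift from frequency and time delay:
phi = 360 * f * t_delay
    = 360 * 6410.7 * 0.008128
    = 18758.22 degrees
    mod 360 = 38.22 degrees

38.22 degrees


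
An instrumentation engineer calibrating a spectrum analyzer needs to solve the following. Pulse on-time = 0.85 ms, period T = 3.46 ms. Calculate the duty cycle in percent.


Duty cycle as a percentage:
DC = (t_on / T) * 100
   = (0.85 / 3.46) * 100
   = 0.245665 * 100
   = 24.57 %

24.57 %


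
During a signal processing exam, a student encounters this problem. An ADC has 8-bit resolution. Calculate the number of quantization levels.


Number of quantization levels = 2^N
= 2^8
= 256

256


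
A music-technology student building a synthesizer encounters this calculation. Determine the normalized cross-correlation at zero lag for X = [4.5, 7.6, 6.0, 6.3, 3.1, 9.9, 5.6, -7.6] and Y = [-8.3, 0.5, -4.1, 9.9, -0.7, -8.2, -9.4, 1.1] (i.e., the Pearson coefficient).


Pearson correlation coefficient (population):
r = cov(X,Y) / (std(X) * std(Y))
Mean X = 4.425, Mean Y = -2.4
Cov(X,Y) = -6.89625
Std(X) = 4.921826, Std(Y) = 6.074331
r = -0.2307

-0.2307


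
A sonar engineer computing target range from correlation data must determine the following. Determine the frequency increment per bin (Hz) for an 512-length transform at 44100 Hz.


DFT frequency resolution:
df = fs / N
   = 44100 / 512
   = 86.1328 Hz

86.1328 Hz


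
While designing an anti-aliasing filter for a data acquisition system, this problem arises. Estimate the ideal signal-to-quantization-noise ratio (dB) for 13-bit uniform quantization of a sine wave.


Theoretical SNR for a full-scale sinusoid:
SNR = 6.02 * N + 1.76
    = 6.02 * 13 + 1.76
    = 78.26 + 1.76
    = 80.02 dB

80.02 dB


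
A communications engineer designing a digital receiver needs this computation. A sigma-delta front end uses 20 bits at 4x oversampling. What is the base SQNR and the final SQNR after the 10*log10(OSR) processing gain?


Step 1 — baseline SQNR at Nyquist:
SQNR_base = 6.02*N + 1.76
          = 6.02*20 + 1.76
          = 122.16 dB

Step 2 — oversampling processing gain:
G = 10*log10(OSR) = 10*log10(4) = 6.02 dB

Step 3 — total:
SQNR_total = 122.16 + 6.02 = 128.18 dB

Base SQNR = 122.16 dB; oversampled SQNR = 128.18 dB


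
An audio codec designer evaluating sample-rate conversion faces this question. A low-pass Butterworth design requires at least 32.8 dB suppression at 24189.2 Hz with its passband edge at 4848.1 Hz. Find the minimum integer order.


Butterworth filter order formula:
n = log10(10^(A/10) - 1) / (2 * log10(f_stop/f_pass))
10^(32.8/10) - 1 = 1904.4607
f_stop/f_pass = 24189.2 / 4848.1 = 4.9894
n = 2.3492 -> ceil = 3

3


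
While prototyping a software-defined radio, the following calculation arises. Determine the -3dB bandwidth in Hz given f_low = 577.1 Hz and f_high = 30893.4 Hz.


Bandwidth is the difference of -3dB frequencies:
BW = f_high - f_low
   = 30893.4 - 577.1
   = 30316.3 Hz

30316.3 Hz


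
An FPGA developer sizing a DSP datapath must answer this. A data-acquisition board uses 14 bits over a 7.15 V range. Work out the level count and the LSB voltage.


Step 1 — number of quantization levels:
L = 2^N = 2^14 = 16384

Step 2 — LSB step size:
delta = Vfs / L
      = 7.15 / 16384
      = 0.0004364 V

Levels = 16384; step size = 0.0004364 V


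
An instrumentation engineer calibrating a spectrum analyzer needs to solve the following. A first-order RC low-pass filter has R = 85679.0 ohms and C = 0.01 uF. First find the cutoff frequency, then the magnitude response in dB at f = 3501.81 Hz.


Step 1 — cutoff frequency:
fc = 1 / (2*pi*R*C)
C = 0.01 uF = 1e-08 F
fc = 1 / (2*pi*85679.0*1e-08)
   = 185.757 Hz

Step 2 — magnitude at f = 3501.81 Hz:
|H(f)| = 1 / sqrt(1 + (f/fc)^2)
f/fc = 3501.81 / 185.757 = 18.851564
|H| = 1 / sqrt(1 + 355.381465) = 0.0529715
|H|_dB = 20*log10(0.0529715) = -25.52 dB

fc = 185.757 Hz; |H(3501.81 Hz)| = -25.52 dB


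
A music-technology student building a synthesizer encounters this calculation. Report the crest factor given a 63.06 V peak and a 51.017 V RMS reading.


Crest factor is the ratio of peak to RMS:
CF = V_peak / V_rms
   = 63.06 / 51.017
   = 1.2361

1.2361


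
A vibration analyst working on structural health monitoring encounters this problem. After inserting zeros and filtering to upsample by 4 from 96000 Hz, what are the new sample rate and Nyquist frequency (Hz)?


Step 1 — output sample rate after interpolation by L:
fs_out = L * fs_in = 4 * 96000 = 384000 Hz

Step 2 — Nyquist frequency of the output stream:
f_Nyq = fs_out / 2 = 384000 / 2 = 192000.0 Hz

fs_out = 384000 Hz; f_Nyquist = 192000.0 Hz
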